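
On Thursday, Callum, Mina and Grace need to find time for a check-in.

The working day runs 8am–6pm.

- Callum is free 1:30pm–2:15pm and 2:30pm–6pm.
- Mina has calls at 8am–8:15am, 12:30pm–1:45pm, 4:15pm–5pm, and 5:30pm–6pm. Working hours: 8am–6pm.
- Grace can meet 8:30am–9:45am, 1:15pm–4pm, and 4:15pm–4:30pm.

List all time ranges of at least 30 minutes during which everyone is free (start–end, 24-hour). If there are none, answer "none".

13:45–14:15, 14:30–16:00

Mina free within 08:00–18:00: 08:15–12:30, 13:45–16:15, 17:00–17:30.
Callum ∩ Mina: 13:45–14:15, 14:30–16:15, 17:00–17:30.
Callum ∩ Mina ∩ Grace: 13:45–14:15, 14:30–16:00.
Windows ≥ 30 min: 13:45–14:15, 14:30–16:00.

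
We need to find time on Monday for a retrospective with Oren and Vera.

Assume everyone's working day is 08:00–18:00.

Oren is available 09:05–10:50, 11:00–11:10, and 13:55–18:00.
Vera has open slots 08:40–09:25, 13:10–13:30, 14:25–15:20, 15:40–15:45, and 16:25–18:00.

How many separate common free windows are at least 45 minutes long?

Oren ∩ Vera: 09:05–09:25, 14:25–15:20, 15:40–15:45, 16:25–18:00.
Windows ≥ 45 min: 14:25–15:20, 16:25–18:00.
That's 2 windows.

2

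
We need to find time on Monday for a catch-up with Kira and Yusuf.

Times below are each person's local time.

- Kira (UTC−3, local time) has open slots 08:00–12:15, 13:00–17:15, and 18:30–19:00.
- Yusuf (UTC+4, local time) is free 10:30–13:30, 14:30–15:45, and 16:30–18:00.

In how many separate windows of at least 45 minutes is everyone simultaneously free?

Kira → UTC: 11:00–15:15, 16:00–20:15, 21:30–22:00.
Yusuf → UTC: 06:30–09:30, 10:30–11:45, 12:30–14:00.
Kira ∩ Yusuf: 11:00–11:45, 12:30–14:00.
Windows ≥ 45 min: 11:00–11:45, 12:30–14:00.
That's 2 windows.

2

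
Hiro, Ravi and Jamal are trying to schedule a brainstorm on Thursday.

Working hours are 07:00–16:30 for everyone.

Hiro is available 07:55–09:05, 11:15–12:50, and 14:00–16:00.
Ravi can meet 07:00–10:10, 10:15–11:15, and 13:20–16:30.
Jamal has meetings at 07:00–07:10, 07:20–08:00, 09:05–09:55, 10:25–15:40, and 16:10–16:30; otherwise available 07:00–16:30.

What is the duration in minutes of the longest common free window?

65 minutes

Jamal free within 07:00–16:30: 07:10–07:20, 08:00–09:05, 09:55–10:25, 15:40–16:10.
Hiro ∩ Ravi: 07:55–09:05, 14:00–16:00.
Hiro ∩ Ravi ∩ Jamal: 08:00–09:05, 15:40–16:00.
Common window lengths: 65, 20 min; longest is 65.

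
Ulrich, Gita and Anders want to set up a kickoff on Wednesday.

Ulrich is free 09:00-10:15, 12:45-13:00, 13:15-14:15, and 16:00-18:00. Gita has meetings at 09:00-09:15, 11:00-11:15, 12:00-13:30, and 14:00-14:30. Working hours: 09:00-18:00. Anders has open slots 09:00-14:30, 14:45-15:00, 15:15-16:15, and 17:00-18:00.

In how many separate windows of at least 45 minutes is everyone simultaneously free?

2

Gita free within 09:00–18:00: 09:15–11:00, 11:15–12:00, 13:30–14:00, 14:30–18:00.
Ulrich ∩ Gita: 09:15–10:15, 13:30–14:00, 16:00–18:00.
Ulrich ∩ Gita ∩ Anders: 09:15–10:15, 13:30–14:00, 16:00–16:15, 17:00–18:00.
Windows ≥ 45 min: 09:15–10:15, 17:00–18:00.
That's 2 windows.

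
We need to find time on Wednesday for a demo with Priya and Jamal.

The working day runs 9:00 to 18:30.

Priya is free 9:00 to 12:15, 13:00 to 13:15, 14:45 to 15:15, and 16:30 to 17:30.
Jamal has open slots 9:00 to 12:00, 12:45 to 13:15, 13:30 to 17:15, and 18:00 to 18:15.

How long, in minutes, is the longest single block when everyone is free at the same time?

Priya ∩ Jamal: 09:00–12:00, 13:00–13:15, 14:45–15:15, 16:30–17:15.
Common window lengths: 180, 15, 30, 45 min; longest is 180.

180 minutes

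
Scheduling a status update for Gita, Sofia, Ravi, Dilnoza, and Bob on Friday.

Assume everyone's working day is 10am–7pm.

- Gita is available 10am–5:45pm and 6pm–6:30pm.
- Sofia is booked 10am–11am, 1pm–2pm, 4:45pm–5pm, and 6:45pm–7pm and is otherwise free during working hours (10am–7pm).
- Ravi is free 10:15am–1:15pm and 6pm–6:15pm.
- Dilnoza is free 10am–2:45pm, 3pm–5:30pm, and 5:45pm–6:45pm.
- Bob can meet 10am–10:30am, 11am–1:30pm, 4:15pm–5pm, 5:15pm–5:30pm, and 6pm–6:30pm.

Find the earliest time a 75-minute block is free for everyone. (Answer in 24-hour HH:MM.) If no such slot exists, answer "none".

11:00

Sofia free within 10:00–19:00: 11:00–13:00, 14:00–16:45, 17:00–18:45.
Gita ∩ Sofia: 11:00–13:00, 14:00–16:45, 17:00–17:45, 18:00–18:30.
Gita ∩ Sofia ∩ Ravi: 11:00–13:00, 18:00–18:15.
Gita ∩ Sofia ∩ Ravi ∩ Dilnoza: 11:00–13:00, 18:00–18:15.
Gita ∩ Sofia ∩ Ravi ∩ Dilnoza ∩ Bob: 11:00–13:00, 18:00–18:15.
Windows ≥ 75 min: 11:00–13:00.
Earliest such window starts at 11:00.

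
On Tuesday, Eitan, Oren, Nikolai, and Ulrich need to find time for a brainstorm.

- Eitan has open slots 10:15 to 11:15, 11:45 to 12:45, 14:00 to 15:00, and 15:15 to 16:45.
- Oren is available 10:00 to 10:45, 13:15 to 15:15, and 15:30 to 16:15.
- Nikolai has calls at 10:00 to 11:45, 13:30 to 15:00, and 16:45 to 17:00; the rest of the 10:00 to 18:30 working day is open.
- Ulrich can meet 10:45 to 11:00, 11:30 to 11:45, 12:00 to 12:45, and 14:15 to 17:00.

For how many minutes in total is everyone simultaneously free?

Nikolai free within 10:00–18:30: 11:45–13:30, 15:00–16:45, 17:00–18:30.
Eitan ∩ Oren: 10:15–10:45, 14:00–15:00, 15:30–16:15.
Eitan ∩ Oren ∩ Nikolai: 15:30–16:15.
Eitan ∩ Oren ∩ Nikolai ∩ Ulrich: 15:30–16:15.
Total common minutes: 45.

45 minutes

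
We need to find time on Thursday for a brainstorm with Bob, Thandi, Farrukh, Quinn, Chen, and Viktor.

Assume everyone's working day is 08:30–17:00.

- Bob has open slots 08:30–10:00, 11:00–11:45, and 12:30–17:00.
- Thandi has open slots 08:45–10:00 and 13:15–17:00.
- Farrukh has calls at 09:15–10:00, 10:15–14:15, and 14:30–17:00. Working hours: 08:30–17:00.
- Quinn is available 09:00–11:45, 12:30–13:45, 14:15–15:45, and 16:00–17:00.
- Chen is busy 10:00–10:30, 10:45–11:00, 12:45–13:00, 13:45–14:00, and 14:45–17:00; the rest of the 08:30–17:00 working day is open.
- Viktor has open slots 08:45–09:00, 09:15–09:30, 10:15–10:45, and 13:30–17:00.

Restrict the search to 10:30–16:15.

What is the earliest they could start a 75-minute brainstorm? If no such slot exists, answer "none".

Farrukh free within 08:30–17:00: 08:30–09:15, 10:00–10:15, 14:15–14:30.
Chen free within 08:30–17:00: 08:30–10:00, 10:30–10:45, 11:00–12:45, 13:00–13:45, 14:00–14:45.
Bob ∩ Thandi: 08:45–10:00, 13:15–17:00.
Bob ∩ Thandi ∩ Farrukh: 08:45–09:15, 14:15–14:30.
Bob ∩ Thandi ∩ Farrukh ∩ Quinn: 09:00–09:15, 14:15–14:30.
Bob ∩ Thandi ∩ Farrukh ∩ Quinn ∩ Chen: 09:00–09:15, 14:15–14:30.
Bob ∩ Thandi ∩ Farrukh ∩ Quinn ∩ Chen ∩ Viktor: 14:15–14:30.
Restricted to 10:30–16:15: 14:15–14:30.
Windows ≥ 75 min: (none).

none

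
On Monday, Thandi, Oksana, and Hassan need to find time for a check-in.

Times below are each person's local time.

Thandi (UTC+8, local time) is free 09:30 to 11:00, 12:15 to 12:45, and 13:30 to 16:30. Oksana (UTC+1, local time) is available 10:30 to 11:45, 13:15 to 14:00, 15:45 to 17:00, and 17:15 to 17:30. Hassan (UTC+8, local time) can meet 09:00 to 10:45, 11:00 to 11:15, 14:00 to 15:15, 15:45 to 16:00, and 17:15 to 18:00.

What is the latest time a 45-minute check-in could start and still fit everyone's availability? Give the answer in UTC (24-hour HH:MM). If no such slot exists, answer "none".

Thandi → UTC: 01:30–03:00, 04:15–04:45, 05:30–08:30.
Oksana → UTC: 09:30–10:45, 12:15–13:00, 14:45–16:00, 16:15–16:30.
Hassan → UTC: 01:00–02:45, 03:00–03:15, 06:00–07:15, 07:45–08:00, 09:15–10:00.
Thandi ∩ Oksana: (none).
Thandi ∩ Oksana ∩ Hassan: (none).
Windows ≥ 45 min: (none).

none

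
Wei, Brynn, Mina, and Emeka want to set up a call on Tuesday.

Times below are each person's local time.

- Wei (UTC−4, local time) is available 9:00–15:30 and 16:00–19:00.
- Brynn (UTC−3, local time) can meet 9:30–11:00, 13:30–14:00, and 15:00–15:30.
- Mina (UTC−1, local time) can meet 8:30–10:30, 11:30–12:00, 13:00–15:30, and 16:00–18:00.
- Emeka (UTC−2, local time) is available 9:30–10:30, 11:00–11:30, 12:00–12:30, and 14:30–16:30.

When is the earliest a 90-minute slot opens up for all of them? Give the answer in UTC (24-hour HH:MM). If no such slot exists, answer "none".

Wei → UTC: 13:00–19:30, 20:00–23:00.
Brynn → UTC: 12:30–14:00, 16:30–17:00, 18:00–18:30.
Mina → UTC: 09:30–11:30, 12:30–13:00, 14:00–16:30, 17:00–19:00.
Emeka → UTC: 11:30–12:30, 13:00–13:30, 14:00–14:30, 16:30–18:30.
Wei ∩ Brynn: 13:00–14:00, 16:30–17:00, 18:00–18:30.
Wei ∩ Brynn ∩ Mina: 18:00–18:30.
Wei ∩ Brynn ∩ Mina ∩ Emeka: 18:00–18:30.
Windows ≥ 90 min: (none).

none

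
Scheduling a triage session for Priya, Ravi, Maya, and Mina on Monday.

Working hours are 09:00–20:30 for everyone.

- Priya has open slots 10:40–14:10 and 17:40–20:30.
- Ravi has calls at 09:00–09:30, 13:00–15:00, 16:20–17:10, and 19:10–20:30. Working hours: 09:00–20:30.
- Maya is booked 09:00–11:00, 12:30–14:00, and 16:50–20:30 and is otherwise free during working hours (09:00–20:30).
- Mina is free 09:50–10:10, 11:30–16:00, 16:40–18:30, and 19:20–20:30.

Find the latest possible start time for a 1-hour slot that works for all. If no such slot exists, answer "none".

11:30

Ravi free within 09:00–20:30: 09:30–13:00, 15:00–16:20, 17:10–19:10.
Maya free within 09:00–20:30: 11:00–12:30, 14:00–16:50.
Priya ∩ Ravi: 10:40–13:00, 17:40–19:10.
Priya ∩ Ravi ∩ Maya: 11:00–12:30.
Priya ∩ Ravi ∩ Maya ∩ Mina: 11:30–12:30.
Windows ≥ 60 min: 11:30–12:30.
Latest start in the last window 11:30–12:30 is 12:30 − 60 min = 11:30.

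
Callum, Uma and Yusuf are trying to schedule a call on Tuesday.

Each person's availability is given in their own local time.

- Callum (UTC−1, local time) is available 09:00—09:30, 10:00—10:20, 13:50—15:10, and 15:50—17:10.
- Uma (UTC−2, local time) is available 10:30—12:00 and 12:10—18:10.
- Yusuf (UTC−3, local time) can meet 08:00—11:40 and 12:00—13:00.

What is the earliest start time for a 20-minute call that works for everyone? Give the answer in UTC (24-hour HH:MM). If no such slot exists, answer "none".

Callum → UTC: 10:00–10:30, 11:00–11:20, 14:50–16:10, 16:50–18:10.
Uma → UTC: 12:30–14:00, 14:10–20:10.
Yusuf → UTC: 11:00–14:40, 15:00–16:00.
Callum ∩ Uma: 14:50–16:10, 16:50–18:10.
Callum ∩ Uma ∩ Yusuf: 15:00–16:00.
Windows ≥ 20 min: 15:00–16:00.
Earliest such window starts at 15:00.

15:00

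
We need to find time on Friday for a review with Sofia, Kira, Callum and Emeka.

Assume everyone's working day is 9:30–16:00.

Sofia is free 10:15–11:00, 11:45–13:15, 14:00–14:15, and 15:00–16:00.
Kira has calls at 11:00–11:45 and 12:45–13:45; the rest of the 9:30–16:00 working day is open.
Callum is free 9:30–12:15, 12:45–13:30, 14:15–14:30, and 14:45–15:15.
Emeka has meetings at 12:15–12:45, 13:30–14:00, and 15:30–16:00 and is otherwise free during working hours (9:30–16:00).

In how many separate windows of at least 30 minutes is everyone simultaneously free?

2

Kira free within 09:30–16:00: 09:30–11:00, 11:45–12:45, 13:45–16:00.
Emeka free within 09:30–16:00: 09:30–12:15, 12:45–13:30, 14:00–15:30.
Sofia ∩ Kira: 10:15–11:00, 11:45–12:45, 14:00–14:15, 15:00–16:00.
Sofia ∩ Kira ∩ Callum: 10:15–11:00, 11:45–12:15, 15:00–15:15.
Sofia ∩ Kira ∩ Callum ∩ Emeka: 10:15–11:00, 11:45–12:15, 15:00–15:15.
Windows ≥ 30 min: 10:15–11:00, 11:45–12:15.
That's 2 windows.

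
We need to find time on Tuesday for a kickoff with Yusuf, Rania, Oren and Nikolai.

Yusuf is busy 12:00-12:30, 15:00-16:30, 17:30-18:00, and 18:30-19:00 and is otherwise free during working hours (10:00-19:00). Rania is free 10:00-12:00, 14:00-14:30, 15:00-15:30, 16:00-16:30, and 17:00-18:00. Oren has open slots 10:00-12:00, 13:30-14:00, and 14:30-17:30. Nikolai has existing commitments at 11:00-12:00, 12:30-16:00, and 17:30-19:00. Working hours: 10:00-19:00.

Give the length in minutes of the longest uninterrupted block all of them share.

60 minutes

Yusuf free within 10:00–19:00: 10:00–12:00, 12:30–15:00, 16:30–17:30, 18:00–18:30.
Nikolai free within 10:00–19:00: 10:00–11:00, 12:00–12:30, 16:00–17:30.
Yusuf ∩ Rania: 10:00–12:00, 14:00–14:30, 17:00–17:30.
Yusuf ∩ Rania ∩ Oren: 10:00–12:00, 17:00–17:30.
Yusuf ∩ Rania ∩ Oren ∩ Nikolai: 10:00–11:00, 17:00–17:30.
Common window lengths: 60, 30 min; longest is 60.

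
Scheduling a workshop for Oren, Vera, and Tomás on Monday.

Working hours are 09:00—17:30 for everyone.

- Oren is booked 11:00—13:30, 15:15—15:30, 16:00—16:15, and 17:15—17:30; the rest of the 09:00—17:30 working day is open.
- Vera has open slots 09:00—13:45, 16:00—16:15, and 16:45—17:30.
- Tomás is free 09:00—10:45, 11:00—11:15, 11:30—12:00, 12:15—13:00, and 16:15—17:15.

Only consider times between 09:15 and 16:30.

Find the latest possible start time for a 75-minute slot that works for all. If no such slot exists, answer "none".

09:30

Oren free within 09:00–17:30: 09:00–11:00, 13:30–15:15, 15:30–16:00, 16:15–17:15.
Oren ∩ Vera: 09:00–11:00, 13:30–13:45, 16:45–17:15.
Oren ∩ Vera ∩ Tomás: 09:00–10:45, 16:45–17:15.
Restricted to 09:15–16:30: 09:15–10:45.
Windows ≥ 75 min: 09:15–10:45.
Latest start in the last window 09:15–10:45 is 10:45 − 75 min = 09:30.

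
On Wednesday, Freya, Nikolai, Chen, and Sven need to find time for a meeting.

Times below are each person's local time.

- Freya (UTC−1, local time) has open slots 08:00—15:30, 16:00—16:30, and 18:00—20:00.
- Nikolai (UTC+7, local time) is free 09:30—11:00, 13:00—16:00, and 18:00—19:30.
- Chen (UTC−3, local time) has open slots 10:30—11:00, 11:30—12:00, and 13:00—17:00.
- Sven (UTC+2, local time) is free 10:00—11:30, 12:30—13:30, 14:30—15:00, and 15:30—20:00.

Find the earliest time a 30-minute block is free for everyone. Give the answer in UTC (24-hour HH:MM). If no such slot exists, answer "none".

none

Freya → UTC: 09:00–16:30, 17:00–17:30, 19:00–21:00.
Nikolai → UTC: 02:30–04:00, 06:00–09:00, 11:00–12:30.
Chen → UTC: 13:30–14:00, 14:30–15:00, 16:00–20:00.
Sven → UTC: 08:00–09:30, 10:30–11:30, 12:30–13:00, 13:30–18:00.
Freya ∩ Nikolai: 11:00–12:30.
Freya ∩ Nikolai ∩ Chen: (none).
Freya ∩ Nikolai ∩ Chen ∩ Sven: (none).
Windows ≥ 30 min: (none).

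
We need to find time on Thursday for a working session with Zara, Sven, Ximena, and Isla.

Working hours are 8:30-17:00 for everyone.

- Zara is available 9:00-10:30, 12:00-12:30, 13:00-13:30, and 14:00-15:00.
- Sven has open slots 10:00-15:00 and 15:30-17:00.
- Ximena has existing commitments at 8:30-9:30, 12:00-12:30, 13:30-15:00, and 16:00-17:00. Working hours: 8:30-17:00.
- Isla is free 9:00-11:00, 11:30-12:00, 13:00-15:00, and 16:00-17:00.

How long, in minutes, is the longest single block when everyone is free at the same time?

Ximena free within 08:30–17:00: 09:30–12:00, 12:30–13:30, 15:00–16:00.
Zara ∩ Sven: 10:00–10:30, 12:00–12:30, 13:00–13:30, 14:00–15:00.
Zara ∩ Sven ∩ Ximena: 10:00–10:30, 13:00–13:30.
Zara ∩ Sven ∩ Ximena ∩ Isla: 10:00–10:30, 13:00–13:30.
Common window lengths: 30, 30 min; longest is 30.

30 minutes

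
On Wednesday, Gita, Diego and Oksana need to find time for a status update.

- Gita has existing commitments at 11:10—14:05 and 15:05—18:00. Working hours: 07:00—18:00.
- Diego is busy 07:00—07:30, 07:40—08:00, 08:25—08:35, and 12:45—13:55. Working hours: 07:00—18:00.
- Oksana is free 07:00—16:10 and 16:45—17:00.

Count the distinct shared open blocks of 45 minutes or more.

2

Gita free within 07:00–18:00: 07:00–11:10, 14:05–15:05.
Diego free within 07:00–18:00: 07:30–07:40, 08:00–08:25, 08:35–12:45, 13:55–18:00.
Gita ∩ Diego: 07:30–07:40, 08:00–08:25, 08:35–11:10, 14:05–15:05.
Gita ∩ Diego ∩ Oksana: 07:30–07:40, 08:00–08:25, 08:35–11:10, 14:05–15:05.
Windows ≥ 45 min: 08:35–11:10, 14:05–15:05.
That's 2 windows.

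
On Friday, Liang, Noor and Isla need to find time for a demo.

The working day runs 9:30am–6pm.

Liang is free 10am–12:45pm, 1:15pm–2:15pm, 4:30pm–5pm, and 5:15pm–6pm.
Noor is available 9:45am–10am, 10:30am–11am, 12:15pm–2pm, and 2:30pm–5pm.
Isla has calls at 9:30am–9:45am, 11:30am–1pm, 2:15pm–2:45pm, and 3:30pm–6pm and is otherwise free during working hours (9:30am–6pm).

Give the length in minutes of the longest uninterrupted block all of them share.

45 minutes

Isla free within 09:30–18:00: 09:45–11:30, 13:00–14:15, 14:45–15:30.
Liang ∩ Noor: 10:30–11:00, 12:15–12:45, 13:15–14:00, 16:30–17:00.
Liang ∩ Noor ∩ Isla: 10:30–11:00, 13:15–14:00.
Common window lengths: 30, 45 min; longest is 45.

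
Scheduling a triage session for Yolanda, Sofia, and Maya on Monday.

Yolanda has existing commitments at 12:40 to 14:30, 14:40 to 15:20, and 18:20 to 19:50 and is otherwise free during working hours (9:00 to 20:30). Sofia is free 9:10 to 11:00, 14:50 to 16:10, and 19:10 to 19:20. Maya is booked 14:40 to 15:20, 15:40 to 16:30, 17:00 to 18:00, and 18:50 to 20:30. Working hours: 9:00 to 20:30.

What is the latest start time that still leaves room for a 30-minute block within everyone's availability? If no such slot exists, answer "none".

Yolanda free within 09:00–20:30: 09:00–12:40, 14:30–14:40, 15:20–18:20, 19:50–20:30.
Maya free within 09:00–20:30: 09:00–14:40, 15:20–15:40, 16:30–17:00, 18:00–18:50.
Yolanda ∩ Sofia: 09:10–11:00, 15:20–16:10.
Yolanda ∩ Sofia ∩ Maya: 09:10–11:00, 15:20–15:40.
Windows ≥ 30 min: 09:10–11:00.
Latest start in the last window 09:10–11:00 is 11:00 − 30 min = 10:30.

10:30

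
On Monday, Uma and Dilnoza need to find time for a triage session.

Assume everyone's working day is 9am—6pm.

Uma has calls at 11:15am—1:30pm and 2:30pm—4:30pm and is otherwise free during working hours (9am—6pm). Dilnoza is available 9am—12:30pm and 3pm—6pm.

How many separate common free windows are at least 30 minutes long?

2

Uma free within 09:00–18:00: 09:00–11:15, 13:30–14:30, 16:30–18:00.
Uma ∩ Dilnoza: 09:00–11:15, 16:30–18:00.
Windows ≥ 30 min: 09:00–11:15, 16:30–18:00.
That's 2 windows.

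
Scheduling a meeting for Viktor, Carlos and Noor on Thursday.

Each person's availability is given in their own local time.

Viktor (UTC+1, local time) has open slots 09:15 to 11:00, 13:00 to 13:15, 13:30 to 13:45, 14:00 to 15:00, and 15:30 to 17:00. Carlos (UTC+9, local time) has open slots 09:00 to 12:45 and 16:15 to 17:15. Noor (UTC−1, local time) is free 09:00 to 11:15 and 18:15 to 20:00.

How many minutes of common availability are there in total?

Viktor → UTC: 08:15–10:00, 12:00–12:15, 12:30–12:45, 13:00–14:00, 14:30–16:00.
Carlos → UTC: 00:00–03:45, 07:15–08:15.
Noor → UTC: 10:00–12:15, 19:15–21:00.
Viktor ∩ Carlos: (none).
Viktor ∩ Carlos ∩ Noor: (none).
Total common minutes: 0.

0 minutes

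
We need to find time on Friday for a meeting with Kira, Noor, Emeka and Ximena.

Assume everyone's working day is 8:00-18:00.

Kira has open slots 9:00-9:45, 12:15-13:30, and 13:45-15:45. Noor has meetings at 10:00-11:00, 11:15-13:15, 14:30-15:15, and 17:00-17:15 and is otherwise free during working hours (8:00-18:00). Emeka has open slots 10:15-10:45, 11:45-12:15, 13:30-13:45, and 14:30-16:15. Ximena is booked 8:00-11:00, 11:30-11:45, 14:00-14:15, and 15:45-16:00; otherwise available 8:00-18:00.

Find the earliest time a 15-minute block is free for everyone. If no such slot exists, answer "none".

15:15

Noor free within 08:00–18:00: 08:00–10:00, 11:00–11:15, 13:15–14:30, 15:15–17:00, 17:15–18:00.
Ximena free within 08:00–18:00: 11:00–11:30, 11:45–14:00, 14:15–15:45, 16:00–18:00.
Kira ∩ Noor: 09:00–09:45, 13:15–13:30, 13:45–14:30, 15:15–15:45.
Kira ∩ Noor ∩ Emeka: 15:15–15:45.
Kira ∩ Noor ∩ Emeka ∩ Ximena: 15:15–15:45.
Windows ≥ 15 min: 15:15–15:45.
Earliest such window starts at 15:15.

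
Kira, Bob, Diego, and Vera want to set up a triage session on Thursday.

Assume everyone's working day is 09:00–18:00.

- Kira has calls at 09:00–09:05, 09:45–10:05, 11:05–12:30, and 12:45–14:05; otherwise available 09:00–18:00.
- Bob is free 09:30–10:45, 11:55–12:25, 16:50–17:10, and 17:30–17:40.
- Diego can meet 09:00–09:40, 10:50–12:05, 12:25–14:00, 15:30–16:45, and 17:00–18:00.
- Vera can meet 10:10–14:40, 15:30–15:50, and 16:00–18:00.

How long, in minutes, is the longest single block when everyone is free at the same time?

Kira free within 09:00–18:00: 09:05–09:45, 10:05–11:05, 12:30–12:45, 14:05–18:00.
Kira ∩ Bob: 09:30–09:45, 10:05–10:45, 16:50–17:10, 17:30–17:40.
Kira ∩ Bob ∩ Diego: 09:30–09:40, 17:00–17:10, 17:30–17:40.
Kira ∩ Bob ∩ Diego ∩ Vera: 17:00–17:10, 17:30–17:40.
Common window lengths: 10, 10 min; longest is 10.

10 minutes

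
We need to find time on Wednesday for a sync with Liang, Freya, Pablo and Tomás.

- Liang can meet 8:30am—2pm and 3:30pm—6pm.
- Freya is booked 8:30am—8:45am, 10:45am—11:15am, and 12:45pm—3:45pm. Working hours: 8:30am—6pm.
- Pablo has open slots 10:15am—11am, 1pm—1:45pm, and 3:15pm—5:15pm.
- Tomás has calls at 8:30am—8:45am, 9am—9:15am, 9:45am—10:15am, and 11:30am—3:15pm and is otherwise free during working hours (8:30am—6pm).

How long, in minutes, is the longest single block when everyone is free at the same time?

90 minutes

Freya free within 08:30–18:00: 08:45–10:45, 11:15–12:45, 15:45–18:00.
Tomás free within 08:30–18:00: 08:45–09:00, 09:15–09:45, 10:15–11:30, 15:15–18:00.
Liang ∩ Freya: 08:45–10:45, 11:15–12:45, 15:45–18:00.
Liang ∩ Freya ∩ Pablo: 10:15–10:45, 15:45–17:15.
Liang ∩ Freya ∩ Pablo ∩ Tomás: 10:15–10:45, 15:45–17:15.
Common window lengths: 30, 90 min; longest is 90.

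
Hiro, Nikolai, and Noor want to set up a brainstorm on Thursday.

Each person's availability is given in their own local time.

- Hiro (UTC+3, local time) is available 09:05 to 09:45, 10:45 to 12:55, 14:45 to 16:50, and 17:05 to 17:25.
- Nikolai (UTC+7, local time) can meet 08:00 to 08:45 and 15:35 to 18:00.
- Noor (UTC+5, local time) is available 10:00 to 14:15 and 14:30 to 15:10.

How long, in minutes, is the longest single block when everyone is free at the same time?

Hiro → UTC: 06:05–06:45, 07:45–09:55, 11:45–13:50, 14:05–14:25.
Nikolai → UTC: 01:00–01:45, 08:35–11:00.
Noor → UTC: 05:00–09:15, 09:30–10:10.
Hiro ∩ Nikolai: 08:35–09:55.
Hiro ∩ Nikolai ∩ Noor: 08:35–09:15, 09:30–09:55.
Common window lengths: 40, 25 min; longest is 40.

40 minutes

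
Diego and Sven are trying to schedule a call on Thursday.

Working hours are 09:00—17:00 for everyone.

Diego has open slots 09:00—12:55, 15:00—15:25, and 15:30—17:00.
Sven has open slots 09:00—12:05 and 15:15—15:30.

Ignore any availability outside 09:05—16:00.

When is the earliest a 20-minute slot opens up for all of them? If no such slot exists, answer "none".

Diego ∩ Sven: 09:00–12:05, 15:15–15:25.
Restricted to 09:05–16:00: 09:05–12:05, 15:15–15:25.
Windows ≥ 20 min: 09:05–12:05.
Earliest such window starts at 09:05.

09:05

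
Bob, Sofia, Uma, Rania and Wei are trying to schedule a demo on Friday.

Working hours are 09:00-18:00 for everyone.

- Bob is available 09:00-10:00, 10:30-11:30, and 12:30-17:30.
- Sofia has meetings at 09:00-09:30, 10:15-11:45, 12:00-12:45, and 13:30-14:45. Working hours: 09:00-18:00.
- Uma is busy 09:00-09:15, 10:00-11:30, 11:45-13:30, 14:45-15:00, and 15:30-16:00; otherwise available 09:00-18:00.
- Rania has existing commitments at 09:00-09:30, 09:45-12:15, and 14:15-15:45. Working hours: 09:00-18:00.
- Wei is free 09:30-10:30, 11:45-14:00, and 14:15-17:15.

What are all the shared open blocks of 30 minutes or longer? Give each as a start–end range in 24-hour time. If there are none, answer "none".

Sofia free within 09:00–18:00: 09:30–10:15, 11:45–12:00, 12:45–13:30, 14:45–18:00.
Uma free within 09:00–18:00: 09:15–10:00, 11:30–11:45, 13:30–14:45, 15:00–15:30, 16:00–18:00.
Rania free within 09:00–18:00: 09:30–09:45, 12:15–14:15, 15:45–18:00.
Bob ∩ Sofia: 09:30–10:00, 12:45–13:30, 14:45–17:30.
Bob ∩ Sofia ∩ Uma: 09:30–10:00, 15:00–15:30, 16:00–17:30.
Bob ∩ Sofia ∩ Uma ∩ Rania: 09:30–09:45, 16:00–17:30.
Bob ∩ Sofia ∩ Uma ∩ Rania ∩ Wei: 09:30–09:45, 16:00–17:15.
Windows ≥ 30 min: 16:00–17:15.

16:00–17:15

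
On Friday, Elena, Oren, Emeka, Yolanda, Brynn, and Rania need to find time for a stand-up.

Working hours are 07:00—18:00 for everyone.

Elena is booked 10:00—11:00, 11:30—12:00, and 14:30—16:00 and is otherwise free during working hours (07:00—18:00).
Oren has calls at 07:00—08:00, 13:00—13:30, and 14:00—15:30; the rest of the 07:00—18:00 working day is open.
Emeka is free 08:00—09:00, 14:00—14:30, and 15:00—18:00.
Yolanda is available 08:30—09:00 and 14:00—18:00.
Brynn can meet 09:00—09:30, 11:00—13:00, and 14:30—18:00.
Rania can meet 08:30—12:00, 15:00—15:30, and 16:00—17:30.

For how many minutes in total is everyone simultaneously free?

Elena free within 07:00–18:00: 07:00–10:00, 11:00–11:30, 12:00–14:30, 16:00–18:00.
Oren free within 07:00–18:00: 08:00–13:00, 13:30–14:00, 15:30–18:00.
Elena ∩ Oren: 08:00–10:00, 11:00–11:30, 12:00–13:00, 13:30–14:00, 16:00–18:00.
Elena ∩ Oren ∩ Emeka: 08:00–09:00, 16:00–18:00.
Elena ∩ Oren ∩ Emeka ∩ Yolanda: 08:30–09:00, 16:00–18:00.
Elena ∩ Oren ∩ Emeka ∩ Yolanda ∩ Brynn: 16:00–18:00.
Elena ∩ Oren ∩ Emeka ∩ Yolanda ∩ Brynn ∩ Rania: 16:00–17:30.
Total common minutes: 90.

90 minutes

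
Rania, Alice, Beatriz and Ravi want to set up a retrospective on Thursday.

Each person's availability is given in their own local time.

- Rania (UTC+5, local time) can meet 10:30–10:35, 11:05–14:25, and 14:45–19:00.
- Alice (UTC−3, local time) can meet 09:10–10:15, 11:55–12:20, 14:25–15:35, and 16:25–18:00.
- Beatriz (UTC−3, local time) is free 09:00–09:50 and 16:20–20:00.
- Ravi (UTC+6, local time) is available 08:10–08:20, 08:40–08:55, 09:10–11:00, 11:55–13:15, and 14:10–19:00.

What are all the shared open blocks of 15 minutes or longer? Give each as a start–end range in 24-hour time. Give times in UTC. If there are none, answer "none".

Rania → UTC: 05:30–05:35, 06:05–09:25, 09:45–14:00.
Alice → UTC: 12:10–13:15, 14:55–15:20, 17:25–18:35, 19:25–21:00.
Beatriz → UTC: 12:00–12:50, 19:20–23:00.
Ravi → UTC: 02:10–02:20, 02:40–02:55, 03:10–05:00, 05:55–07:15, 08:10–13:00.
Rania ∩ Alice: 12:10–13:15.
Rania ∩ Alice ∩ Beatriz: 12:10–12:50.
Rania ∩ Alice ∩ Beatriz ∩ Ravi: 12:10–12:50.
Windows ≥ 15 min: 12:10–12:50.

12:10–12:50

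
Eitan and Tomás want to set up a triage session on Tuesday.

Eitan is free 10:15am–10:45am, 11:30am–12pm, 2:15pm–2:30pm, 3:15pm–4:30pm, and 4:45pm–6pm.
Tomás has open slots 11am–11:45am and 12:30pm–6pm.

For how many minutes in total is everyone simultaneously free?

180 minutes

Eitan ∩ Tomás: 11:30–11:45, 14:15–14:30, 15:15–16:30, 16:45–18:00.
Total common minutes: 15 + 15 + 75 + 75 = 180.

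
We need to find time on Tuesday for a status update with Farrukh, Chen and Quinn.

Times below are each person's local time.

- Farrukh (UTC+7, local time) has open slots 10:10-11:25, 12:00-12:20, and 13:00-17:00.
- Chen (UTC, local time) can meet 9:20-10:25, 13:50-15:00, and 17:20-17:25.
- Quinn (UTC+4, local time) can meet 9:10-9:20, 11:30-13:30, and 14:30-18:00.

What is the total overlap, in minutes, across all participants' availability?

Farrukh → UTC: 03:10–04:25, 05:00–05:20, 06:00–10:00.
Chen → UTC: 09:20–10:25, 13:50–15:00, 17:20–17:25.
Quinn → UTC: 05:10–05:20, 07:30–09:30, 10:30–14:00.
Farrukh ∩ Chen: 09:20–10:00.
Farrukh ∩ Chen ∩ Quinn: 09:20–09:30.
Total common minutes: 10.

10 minutes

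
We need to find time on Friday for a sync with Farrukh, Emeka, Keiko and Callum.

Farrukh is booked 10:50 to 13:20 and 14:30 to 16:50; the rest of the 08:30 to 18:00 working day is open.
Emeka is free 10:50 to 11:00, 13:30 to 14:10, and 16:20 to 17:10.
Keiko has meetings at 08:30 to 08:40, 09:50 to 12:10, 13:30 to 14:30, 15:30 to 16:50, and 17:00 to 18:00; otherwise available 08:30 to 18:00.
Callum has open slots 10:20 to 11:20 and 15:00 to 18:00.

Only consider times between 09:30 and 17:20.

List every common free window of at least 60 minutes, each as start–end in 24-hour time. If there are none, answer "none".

none

Farrukh free within 08:30–18:00: 08:30–10:50, 13:20–14:30, 16:50–18:00.
Keiko free within 08:30–18:00: 08:40–09:50, 12:10–13:30, 14:30–15:30, 16:50–17:00.
Farrukh ∩ Emeka: 13:30–14:10, 16:50–17:10.
Farrukh ∩ Emeka ∩ Keiko: 16:50–17:00.
Farrukh ∩ Emeka ∩ Keiko ∩ Callum: 16:50–17:00.
Restricted to 09:30–17:20: 16:50–17:00.
Windows ≥ 60 min: (none).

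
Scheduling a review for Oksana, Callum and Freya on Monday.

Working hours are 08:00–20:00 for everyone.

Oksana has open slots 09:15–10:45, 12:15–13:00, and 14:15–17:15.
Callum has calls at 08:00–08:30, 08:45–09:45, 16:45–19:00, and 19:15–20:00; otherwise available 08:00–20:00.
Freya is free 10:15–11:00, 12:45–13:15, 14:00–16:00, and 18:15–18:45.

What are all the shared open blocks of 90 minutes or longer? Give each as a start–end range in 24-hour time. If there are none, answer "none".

Callum free within 08:00–20:00: 08:30–08:45, 09:45–16:45, 19:00–19:15.
Oksana ∩ Callum: 09:45–10:45, 12:15–13:00, 14:15–16:45.
Oksana ∩ Callum ∩ Freya: 10:15–10:45, 12:45–13:00, 14:15–16:00.
Windows ≥ 90 min: 14:15–16:00.

14:15–16:00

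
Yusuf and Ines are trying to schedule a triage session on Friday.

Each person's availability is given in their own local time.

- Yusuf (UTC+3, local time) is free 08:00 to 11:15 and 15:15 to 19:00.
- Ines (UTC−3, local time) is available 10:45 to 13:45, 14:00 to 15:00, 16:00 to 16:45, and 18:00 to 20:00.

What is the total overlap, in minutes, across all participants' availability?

Yusuf → UTC: 05:00–08:15, 12:15–16:00.
Ines → UTC: 13:45–16:45, 17:00–18:00, 19:00–19:45, 21:00–23:00.
Yusuf ∩ Ines: 13:45–16:00.
Total common minutes: 135.

135 minutes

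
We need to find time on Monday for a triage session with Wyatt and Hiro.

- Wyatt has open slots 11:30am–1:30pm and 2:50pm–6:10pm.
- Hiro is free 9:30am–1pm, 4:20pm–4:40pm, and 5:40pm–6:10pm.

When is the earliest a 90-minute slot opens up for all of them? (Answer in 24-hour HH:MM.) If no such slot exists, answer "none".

11:30

Wyatt ∩ Hiro: 11:30–13:00, 16:20–16:40, 17:40–18:10.
Windows ≥ 90 min: 11:30–13:00.
Earliest such window starts at 11:30.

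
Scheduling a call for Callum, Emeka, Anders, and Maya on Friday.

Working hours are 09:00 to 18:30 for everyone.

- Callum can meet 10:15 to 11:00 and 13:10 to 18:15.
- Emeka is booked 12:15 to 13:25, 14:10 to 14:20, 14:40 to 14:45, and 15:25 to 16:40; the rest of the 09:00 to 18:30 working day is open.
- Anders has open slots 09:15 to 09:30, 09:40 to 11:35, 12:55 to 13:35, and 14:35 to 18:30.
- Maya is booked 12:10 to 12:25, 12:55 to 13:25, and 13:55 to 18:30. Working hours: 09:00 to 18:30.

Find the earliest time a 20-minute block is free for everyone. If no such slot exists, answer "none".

10:15

Emeka free within 09:00–18:30: 09:00–12:15, 13:25–14:10, 14:20–14:40, 14:45–15:25, 16:40–18:30.
Maya free within 09:00–18:30: 09:00–12:10, 12:25–12:55, 13:25–13:55.
Callum ∩ Emeka: 10:15–11:00, 13:25–14:10, 14:20–14:40, 14:45–15:25, 16:40–18:15.
Callum ∩ Emeka ∩ Anders: 10:15–11:00, 13:25–13:35, 14:35–14:40, 14:45–15:25, 16:40–18:15.
Callum ∩ Emeka ∩ Anders ∩ Maya: 10:15–11:00, 13:25–13:35.
Windows ≥ 20 min: 10:15–11:00.
Earliest such window starts at 10:15.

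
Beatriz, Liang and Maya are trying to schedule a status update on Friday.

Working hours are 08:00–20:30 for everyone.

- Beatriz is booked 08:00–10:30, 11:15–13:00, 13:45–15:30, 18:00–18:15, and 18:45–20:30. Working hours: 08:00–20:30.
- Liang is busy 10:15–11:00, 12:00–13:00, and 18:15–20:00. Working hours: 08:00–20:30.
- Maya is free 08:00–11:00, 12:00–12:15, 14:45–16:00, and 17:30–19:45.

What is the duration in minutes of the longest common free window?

30 minutes

Beatriz free within 08:00–20:30: 10:30–11:15, 13:00–13:45, 15:30–18:00, 18:15–18:45.
Liang free within 08:00–20:30: 08:00–10:15, 11:00–12:00, 13:00–18:15, 20:00–20:30.
Beatriz ∩ Liang: 11:00–11:15, 13:00–13:45, 15:30–18:00.
Beatriz ∩ Liang ∩ Maya: 15:30–16:00, 17:30–18:00.
Common window lengths: 30, 30 min; longest is 30.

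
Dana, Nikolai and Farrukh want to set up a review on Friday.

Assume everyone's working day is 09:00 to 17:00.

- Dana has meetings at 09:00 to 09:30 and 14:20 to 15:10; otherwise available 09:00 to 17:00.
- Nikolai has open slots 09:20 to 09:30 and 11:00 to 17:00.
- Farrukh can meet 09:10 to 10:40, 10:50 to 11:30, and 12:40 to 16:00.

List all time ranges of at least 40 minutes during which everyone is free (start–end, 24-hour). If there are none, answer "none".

Dana free within 09:00–17:00: 09:30–14:20, 15:10–17:00.
Dana ∩ Nikolai: 11:00–14:20, 15:10–17:00.
Dana ∩ Nikolai ∩ Farrukh: 11:00–11:30, 12:40–14:20, 15:10–16:00.
Windows ≥ 40 min: 12:40–14:20, 15:10–16:00.

12:40–14:20, 15:10–16:00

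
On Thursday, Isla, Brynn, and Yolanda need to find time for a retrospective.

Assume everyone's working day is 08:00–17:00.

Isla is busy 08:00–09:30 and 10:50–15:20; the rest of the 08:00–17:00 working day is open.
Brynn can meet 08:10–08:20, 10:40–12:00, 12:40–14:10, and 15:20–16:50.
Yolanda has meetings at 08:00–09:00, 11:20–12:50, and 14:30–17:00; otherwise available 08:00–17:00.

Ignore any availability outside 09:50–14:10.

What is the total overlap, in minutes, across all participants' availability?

Isla free within 08:00–17:00: 09:30–10:50, 15:20–17:00.
Yolanda free within 08:00–17:00: 09:00–11:20, 12:50–14:30.
Isla ∩ Brynn: 10:40–10:50, 15:20–16:50.
Isla ∩ Brynn ∩ Yolanda: 10:40–10:50.
Restricted to 09:50–14:10: 10:40–10:50.
Total common minutes: 10.

10 minutes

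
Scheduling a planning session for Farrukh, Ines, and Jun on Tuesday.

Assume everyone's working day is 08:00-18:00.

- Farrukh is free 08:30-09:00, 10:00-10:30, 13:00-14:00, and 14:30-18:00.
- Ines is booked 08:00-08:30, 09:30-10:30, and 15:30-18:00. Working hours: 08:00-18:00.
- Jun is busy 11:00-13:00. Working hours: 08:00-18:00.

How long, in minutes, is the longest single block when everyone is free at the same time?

60 minutes

Ines free within 08:00–18:00: 08:30–09:30, 10:30–15:30.
Jun free within 08:00–18:00: 08:00–11:00, 13:00–18:00.
Farrukh ∩ Ines: 08:30–09:00, 13:00–14:00, 14:30–15:30.
Farrukh ∩ Ines ∩ Jun: 08:30–09:00, 13:00–14:00, 14:30–15:30.
Common window lengths: 30, 60, 60 min; longest is 60.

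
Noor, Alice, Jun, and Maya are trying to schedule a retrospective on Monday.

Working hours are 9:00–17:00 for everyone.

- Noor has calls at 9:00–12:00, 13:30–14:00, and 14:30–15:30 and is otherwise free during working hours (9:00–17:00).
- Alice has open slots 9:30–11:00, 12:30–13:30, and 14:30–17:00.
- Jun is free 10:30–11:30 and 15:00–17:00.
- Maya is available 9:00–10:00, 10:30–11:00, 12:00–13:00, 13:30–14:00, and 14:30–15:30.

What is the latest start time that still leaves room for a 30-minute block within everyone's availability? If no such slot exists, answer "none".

none

Noor free within 09:00–17:00: 12:00–13:30, 14:00–14:30, 15:30–17:00.
Noor ∩ Alice: 12:30–13:30, 15:30–17:00.
Noor ∩ Alice ∩ Jun: 15:30–17:00.
Noor ∩ Alice ∩ Jun ∩ Maya: (none).
Windows ≥ 30 min: (none).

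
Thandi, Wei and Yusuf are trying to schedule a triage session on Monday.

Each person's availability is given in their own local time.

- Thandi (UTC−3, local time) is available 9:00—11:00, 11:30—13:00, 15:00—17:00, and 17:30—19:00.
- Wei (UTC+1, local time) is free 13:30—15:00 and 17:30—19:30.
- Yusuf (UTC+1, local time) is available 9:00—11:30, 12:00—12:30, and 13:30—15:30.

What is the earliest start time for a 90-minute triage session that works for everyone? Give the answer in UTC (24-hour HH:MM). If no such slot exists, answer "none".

12:30

Thandi → UTC: 12:00–14:00, 14:30–16:00, 18:00–20:00, 20:30–22:00.
Wei → UTC: 12:30–14:00, 16:30–18:30.
Yusuf → UTC: 08:00–10:30, 11:00–11:30, 12:30–14:30.
Thandi ∩ Wei: 12:30–14:00, 18:00–18:30.
Thandi ∩ Wei ∩ Yusuf: 12:30–14:00.
Windows ≥ 90 min: 12:30–14:00.
Earliest such window starts at 12:30.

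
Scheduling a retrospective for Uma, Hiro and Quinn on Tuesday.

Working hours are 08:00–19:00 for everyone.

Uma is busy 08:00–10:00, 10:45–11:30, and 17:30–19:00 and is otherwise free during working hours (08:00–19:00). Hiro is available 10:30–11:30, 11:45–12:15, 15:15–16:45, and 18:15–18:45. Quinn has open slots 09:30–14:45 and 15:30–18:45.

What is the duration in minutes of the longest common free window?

75 minutes

Uma free within 08:00–19:00: 10:00–10:45, 11:30–17:30.
Uma ∩ Hiro: 10:30–10:45, 11:45–12:15, 15:15–16:45.
Uma ∩ Hiro ∩ Quinn: 10:30–10:45, 11:45–12:15, 15:30–16:45.
Common window lengths: 15, 30, 75 min; longest is 75.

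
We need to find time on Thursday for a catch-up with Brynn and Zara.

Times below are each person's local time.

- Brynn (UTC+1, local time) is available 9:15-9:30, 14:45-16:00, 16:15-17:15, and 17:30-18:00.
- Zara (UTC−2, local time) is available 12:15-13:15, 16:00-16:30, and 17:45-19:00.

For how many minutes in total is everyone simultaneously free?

45 minutes

Brynn → UTC: 08:15–08:30, 13:45–15:00, 15:15–16:15, 16:30–17:00.
Zara → UTC: 14:15–15:15, 18:00–18:30, 19:45–21:00.
Brynn ∩ Zara: 14:15–15:00.
Total common minutes: 45.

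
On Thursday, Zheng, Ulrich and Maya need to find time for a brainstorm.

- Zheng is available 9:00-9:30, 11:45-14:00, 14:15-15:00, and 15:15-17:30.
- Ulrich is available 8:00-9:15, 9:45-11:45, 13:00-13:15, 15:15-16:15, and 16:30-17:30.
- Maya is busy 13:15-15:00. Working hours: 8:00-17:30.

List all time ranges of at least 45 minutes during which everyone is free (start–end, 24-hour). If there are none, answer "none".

Maya free within 08:00–17:30: 08:00–13:15, 15:00–17:30.
Zheng ∩ Ulrich: 09:00–09:15, 13:00–13:15, 15:15–16:15, 16:30–17:30.
Zheng ∩ Ulrich ∩ Maya: 09:00–09:15, 13:00–13:15, 15:15–16:15, 16:30–17:30.
Windows ≥ 45 min: 15:15–16:15, 16:30–17:30.

15:15–16:15, 16:30–17:30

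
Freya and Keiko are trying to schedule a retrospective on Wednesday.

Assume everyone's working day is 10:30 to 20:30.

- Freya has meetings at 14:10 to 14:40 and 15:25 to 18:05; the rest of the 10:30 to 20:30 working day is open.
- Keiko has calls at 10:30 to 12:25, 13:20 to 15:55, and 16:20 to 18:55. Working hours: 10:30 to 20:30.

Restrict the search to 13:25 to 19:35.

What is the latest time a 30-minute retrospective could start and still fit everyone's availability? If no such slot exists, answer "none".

19:05

Freya free within 10:30–20:30: 10:30–14:10, 14:40–15:25, 18:05–20:30.
Keiko free within 10:30–20:30: 12:25–13:20, 15:55–16:20, 18:55–20:30.
Freya ∩ Keiko: 12:25–13:20, 18:55–20:30.
Restricted to 13:25–19:35: 18:55–19:35.
Windows ≥ 30 min: 18:55–19:35.
Latest start in the last window 18:55–19:35 is 19:35 − 30 min = 19:05.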